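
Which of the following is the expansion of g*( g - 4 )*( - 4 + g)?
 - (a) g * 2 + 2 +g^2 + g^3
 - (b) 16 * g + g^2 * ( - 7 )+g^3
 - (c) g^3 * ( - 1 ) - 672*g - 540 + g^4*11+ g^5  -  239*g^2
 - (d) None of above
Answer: d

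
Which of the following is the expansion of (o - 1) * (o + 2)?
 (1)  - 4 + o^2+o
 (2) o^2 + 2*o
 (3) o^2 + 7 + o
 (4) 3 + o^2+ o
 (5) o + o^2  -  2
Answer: 5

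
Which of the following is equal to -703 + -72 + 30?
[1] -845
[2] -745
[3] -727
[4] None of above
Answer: 2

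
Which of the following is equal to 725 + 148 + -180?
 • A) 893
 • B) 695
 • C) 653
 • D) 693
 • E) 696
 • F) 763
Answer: D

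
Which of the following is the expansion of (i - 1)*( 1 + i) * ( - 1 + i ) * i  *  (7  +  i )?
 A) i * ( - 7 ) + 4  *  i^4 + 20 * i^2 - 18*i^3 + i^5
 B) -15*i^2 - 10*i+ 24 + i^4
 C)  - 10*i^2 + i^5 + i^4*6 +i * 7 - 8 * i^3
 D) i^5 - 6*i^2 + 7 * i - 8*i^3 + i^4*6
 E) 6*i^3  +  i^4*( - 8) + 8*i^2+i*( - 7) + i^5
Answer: D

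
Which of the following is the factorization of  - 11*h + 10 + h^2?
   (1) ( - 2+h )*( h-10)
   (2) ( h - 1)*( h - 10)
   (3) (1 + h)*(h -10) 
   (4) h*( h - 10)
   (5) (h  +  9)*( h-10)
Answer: 2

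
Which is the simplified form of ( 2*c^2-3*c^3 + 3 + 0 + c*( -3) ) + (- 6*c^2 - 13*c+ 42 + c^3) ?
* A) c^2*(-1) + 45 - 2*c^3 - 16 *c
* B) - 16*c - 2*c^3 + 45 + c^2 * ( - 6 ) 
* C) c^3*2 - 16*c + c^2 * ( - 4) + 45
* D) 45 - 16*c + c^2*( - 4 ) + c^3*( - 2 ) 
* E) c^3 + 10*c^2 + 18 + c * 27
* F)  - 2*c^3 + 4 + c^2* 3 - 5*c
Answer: D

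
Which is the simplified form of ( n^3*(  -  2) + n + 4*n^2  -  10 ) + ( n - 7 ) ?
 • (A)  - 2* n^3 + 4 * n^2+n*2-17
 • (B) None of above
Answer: A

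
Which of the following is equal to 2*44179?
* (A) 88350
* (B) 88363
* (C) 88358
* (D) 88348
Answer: C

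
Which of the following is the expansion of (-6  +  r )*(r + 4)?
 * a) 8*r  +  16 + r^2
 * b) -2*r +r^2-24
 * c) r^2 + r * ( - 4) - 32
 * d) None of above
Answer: b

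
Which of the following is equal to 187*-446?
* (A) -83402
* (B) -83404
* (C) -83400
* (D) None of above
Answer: A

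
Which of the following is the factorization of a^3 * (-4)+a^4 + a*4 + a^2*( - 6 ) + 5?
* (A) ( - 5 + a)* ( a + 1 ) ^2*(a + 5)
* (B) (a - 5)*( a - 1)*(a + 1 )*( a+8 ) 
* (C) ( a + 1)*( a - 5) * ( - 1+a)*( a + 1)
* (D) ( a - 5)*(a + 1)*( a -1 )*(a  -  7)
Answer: C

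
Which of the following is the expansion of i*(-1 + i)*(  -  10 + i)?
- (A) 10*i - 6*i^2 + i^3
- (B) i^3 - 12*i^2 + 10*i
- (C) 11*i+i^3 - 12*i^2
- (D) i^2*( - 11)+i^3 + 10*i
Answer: D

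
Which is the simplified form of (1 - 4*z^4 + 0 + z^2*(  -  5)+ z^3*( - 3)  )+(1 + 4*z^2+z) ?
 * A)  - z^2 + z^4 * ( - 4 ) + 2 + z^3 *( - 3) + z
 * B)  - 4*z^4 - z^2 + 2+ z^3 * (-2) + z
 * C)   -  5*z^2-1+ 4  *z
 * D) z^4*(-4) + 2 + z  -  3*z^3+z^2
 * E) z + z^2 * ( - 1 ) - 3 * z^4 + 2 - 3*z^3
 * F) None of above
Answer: A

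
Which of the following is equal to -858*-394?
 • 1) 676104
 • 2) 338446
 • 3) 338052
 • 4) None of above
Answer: 3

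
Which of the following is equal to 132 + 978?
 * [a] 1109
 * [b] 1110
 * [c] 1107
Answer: b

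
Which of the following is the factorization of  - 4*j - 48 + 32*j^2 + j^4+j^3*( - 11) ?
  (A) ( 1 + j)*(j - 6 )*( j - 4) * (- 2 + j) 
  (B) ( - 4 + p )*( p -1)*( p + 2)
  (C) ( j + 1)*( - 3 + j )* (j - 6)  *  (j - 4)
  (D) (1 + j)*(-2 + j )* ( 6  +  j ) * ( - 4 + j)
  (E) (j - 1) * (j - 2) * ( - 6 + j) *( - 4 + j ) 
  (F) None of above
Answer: A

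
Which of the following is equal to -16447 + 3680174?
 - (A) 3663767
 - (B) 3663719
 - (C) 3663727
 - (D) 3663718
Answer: C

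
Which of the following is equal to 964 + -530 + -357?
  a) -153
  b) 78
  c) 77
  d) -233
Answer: c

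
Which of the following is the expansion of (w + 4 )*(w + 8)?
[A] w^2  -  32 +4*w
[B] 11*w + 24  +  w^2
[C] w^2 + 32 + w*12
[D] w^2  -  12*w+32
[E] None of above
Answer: C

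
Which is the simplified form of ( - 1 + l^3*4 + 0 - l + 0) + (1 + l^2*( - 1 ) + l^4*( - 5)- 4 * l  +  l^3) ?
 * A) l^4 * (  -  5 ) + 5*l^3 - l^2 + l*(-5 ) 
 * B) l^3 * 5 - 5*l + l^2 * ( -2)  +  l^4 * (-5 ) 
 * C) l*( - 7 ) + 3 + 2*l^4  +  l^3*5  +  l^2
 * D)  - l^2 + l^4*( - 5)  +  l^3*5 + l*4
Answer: A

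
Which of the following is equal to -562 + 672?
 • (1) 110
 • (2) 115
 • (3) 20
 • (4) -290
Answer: 1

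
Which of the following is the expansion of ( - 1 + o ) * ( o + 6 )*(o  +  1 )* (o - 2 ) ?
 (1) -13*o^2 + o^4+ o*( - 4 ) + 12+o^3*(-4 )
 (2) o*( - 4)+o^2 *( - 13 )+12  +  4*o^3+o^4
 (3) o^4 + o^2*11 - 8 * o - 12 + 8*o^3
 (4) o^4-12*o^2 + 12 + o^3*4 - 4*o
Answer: 2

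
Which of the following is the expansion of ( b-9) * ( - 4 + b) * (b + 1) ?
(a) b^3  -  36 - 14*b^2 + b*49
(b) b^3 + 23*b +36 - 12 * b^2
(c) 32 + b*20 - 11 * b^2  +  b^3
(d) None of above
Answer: b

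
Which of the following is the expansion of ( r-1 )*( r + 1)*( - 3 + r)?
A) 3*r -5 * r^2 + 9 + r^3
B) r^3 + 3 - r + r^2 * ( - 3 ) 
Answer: B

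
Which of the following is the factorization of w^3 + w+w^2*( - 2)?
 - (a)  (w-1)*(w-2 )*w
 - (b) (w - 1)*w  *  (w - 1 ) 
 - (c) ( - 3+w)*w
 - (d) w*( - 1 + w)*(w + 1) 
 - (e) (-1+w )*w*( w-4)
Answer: b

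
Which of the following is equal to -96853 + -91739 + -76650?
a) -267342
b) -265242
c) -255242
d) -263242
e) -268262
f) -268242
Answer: b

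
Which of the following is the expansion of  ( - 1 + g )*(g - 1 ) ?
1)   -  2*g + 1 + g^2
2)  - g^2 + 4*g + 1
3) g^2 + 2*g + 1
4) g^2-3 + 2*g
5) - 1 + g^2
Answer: 1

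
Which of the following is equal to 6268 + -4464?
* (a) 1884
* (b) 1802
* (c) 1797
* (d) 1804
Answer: d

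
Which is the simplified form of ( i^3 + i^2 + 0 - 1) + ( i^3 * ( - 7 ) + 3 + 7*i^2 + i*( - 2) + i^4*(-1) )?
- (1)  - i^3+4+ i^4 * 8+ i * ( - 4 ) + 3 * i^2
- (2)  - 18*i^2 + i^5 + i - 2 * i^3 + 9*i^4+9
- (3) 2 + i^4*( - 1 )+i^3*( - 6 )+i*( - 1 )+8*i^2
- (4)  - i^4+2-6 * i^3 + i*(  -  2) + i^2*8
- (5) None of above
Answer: 4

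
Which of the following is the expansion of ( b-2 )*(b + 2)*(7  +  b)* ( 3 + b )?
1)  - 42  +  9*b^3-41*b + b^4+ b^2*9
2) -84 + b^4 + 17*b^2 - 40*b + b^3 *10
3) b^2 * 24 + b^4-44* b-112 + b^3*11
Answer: 2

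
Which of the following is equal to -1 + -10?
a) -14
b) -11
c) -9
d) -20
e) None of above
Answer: b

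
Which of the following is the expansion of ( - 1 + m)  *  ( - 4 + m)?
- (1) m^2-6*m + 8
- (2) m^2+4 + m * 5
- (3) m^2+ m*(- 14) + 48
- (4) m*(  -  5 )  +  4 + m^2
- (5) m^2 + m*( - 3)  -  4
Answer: 4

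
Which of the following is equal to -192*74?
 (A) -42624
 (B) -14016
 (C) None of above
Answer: C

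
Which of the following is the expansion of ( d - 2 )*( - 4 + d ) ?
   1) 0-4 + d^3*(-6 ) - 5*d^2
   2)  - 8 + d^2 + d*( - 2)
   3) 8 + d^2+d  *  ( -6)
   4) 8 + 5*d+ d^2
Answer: 3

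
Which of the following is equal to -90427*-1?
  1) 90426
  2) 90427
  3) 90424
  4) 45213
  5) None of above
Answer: 2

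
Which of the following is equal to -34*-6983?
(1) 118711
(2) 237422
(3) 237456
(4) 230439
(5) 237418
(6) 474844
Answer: 2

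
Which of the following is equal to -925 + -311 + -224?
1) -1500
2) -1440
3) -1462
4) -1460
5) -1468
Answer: 4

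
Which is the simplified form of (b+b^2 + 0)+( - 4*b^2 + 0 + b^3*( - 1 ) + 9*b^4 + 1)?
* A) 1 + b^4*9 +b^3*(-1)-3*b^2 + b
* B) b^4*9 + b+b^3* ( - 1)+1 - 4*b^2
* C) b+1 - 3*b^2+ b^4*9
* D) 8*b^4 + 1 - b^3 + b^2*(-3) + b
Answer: A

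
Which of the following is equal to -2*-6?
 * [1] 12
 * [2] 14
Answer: 1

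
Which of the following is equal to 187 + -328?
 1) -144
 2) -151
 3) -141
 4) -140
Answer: 3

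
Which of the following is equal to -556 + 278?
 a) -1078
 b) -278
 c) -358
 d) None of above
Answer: b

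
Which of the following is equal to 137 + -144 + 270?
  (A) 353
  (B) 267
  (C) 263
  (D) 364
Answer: C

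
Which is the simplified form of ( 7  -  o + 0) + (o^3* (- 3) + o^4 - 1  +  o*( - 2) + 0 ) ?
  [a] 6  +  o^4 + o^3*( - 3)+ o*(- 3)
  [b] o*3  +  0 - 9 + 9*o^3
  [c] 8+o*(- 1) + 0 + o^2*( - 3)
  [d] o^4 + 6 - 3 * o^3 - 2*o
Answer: a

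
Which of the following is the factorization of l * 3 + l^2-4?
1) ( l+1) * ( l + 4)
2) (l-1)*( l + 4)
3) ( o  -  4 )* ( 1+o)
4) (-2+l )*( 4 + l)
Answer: 2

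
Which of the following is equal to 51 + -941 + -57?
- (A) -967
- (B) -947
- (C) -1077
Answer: B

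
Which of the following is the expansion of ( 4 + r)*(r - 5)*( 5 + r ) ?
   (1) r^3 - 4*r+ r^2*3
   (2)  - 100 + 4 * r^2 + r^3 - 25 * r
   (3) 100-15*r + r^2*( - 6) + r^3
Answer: 2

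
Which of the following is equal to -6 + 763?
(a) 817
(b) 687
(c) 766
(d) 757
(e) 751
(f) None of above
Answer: d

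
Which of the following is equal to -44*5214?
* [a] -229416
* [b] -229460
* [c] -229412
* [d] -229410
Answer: a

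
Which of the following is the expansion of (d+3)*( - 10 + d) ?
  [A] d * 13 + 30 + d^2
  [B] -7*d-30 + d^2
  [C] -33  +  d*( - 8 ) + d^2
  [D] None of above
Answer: B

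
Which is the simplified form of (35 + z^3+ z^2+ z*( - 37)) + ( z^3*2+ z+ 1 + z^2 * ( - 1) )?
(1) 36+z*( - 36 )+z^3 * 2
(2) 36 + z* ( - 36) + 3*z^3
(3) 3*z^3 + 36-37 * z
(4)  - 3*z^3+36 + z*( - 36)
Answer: 2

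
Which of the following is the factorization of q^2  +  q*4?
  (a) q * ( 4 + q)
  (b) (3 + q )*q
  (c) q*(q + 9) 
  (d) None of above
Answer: a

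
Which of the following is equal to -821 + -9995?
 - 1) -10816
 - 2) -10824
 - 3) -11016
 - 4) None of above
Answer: 1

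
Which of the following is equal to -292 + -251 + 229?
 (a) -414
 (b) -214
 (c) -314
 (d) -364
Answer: c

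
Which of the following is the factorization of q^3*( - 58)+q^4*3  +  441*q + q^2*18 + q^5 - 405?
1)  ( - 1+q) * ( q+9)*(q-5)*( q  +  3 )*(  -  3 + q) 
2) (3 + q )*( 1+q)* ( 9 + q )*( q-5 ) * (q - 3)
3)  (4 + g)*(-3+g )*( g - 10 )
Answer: 1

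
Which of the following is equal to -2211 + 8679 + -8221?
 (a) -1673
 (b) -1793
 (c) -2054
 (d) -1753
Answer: d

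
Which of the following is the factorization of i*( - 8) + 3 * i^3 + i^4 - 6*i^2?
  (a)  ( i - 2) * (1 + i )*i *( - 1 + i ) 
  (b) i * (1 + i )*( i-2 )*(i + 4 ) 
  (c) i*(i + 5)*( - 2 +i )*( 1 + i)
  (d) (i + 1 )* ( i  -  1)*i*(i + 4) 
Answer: b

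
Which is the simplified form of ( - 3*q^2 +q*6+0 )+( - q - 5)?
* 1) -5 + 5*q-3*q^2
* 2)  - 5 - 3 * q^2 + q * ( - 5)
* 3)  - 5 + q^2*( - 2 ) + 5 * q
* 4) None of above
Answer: 1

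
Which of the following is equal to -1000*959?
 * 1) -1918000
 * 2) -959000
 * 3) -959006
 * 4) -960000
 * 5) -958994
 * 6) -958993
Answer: 2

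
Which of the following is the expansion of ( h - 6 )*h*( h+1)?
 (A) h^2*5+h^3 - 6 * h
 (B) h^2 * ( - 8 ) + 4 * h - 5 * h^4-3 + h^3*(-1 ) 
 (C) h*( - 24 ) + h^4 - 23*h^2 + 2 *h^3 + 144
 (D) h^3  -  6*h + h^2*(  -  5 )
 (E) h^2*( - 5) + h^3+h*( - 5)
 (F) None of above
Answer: D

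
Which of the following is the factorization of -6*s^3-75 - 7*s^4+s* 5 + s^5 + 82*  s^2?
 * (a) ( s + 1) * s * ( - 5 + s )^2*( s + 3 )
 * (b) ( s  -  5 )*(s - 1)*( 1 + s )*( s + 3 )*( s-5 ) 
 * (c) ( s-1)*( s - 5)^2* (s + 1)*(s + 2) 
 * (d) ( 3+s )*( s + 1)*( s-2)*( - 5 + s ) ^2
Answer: b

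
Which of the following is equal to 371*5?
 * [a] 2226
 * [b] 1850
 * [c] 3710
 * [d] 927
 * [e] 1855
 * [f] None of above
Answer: e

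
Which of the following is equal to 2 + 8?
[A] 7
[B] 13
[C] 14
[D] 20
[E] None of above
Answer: E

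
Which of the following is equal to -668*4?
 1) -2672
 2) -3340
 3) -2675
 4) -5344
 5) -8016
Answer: 1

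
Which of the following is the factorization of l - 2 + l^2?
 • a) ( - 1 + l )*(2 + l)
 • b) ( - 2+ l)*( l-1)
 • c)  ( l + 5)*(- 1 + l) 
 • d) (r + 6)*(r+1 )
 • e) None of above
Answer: a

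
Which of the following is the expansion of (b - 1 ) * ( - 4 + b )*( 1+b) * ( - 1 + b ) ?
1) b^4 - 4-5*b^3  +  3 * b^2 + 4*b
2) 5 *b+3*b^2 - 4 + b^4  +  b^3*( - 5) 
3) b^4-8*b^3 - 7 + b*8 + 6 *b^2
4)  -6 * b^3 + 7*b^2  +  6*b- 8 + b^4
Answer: 2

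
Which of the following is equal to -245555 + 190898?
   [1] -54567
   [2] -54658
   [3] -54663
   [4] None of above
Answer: 4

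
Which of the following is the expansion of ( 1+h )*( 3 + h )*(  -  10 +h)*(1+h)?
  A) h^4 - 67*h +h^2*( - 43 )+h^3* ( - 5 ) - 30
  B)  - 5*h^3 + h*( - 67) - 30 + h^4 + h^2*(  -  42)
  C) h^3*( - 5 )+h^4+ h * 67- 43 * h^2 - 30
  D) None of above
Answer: A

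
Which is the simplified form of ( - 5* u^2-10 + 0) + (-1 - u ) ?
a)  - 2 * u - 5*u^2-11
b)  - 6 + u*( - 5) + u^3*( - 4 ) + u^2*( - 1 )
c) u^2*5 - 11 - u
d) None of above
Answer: d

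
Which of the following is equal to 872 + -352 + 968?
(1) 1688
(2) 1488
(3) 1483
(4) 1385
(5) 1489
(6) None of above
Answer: 2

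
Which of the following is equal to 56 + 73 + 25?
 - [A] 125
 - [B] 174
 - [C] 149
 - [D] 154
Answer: D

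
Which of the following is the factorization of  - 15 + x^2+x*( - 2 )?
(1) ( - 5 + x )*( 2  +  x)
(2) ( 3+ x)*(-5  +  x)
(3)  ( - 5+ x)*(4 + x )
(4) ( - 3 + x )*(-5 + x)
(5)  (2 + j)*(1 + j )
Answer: 2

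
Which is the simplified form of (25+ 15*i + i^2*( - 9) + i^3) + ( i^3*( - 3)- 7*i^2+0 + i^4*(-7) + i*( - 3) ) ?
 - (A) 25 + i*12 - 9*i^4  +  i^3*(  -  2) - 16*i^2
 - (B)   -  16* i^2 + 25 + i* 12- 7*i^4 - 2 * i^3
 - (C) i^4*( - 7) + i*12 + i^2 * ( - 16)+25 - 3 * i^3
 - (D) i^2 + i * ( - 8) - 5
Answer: B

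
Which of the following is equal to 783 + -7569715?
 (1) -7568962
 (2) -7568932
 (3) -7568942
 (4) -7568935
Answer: 2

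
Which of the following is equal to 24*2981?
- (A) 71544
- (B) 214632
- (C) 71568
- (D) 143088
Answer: A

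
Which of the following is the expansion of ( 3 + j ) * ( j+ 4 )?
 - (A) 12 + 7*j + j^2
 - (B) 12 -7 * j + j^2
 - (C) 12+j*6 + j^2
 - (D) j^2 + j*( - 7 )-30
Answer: A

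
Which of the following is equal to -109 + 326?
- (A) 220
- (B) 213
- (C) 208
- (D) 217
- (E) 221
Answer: D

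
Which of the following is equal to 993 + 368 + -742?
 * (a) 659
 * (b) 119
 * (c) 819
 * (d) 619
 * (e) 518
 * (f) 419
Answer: d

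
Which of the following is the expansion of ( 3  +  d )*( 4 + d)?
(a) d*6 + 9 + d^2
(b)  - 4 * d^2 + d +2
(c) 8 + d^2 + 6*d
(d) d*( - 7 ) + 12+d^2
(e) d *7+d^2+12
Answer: e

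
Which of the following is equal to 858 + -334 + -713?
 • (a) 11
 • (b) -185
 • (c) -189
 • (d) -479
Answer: c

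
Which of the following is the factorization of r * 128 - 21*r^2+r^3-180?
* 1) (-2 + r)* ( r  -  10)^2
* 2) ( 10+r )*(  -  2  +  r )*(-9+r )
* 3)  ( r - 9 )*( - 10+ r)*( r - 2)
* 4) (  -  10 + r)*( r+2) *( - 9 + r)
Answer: 3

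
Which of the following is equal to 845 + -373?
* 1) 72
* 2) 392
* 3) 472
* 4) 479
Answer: 3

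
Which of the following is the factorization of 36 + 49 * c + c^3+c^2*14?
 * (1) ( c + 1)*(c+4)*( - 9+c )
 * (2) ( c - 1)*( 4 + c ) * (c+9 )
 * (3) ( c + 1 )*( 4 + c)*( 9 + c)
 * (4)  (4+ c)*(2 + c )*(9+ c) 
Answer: 3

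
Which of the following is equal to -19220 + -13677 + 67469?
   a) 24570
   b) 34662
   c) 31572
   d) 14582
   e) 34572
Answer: e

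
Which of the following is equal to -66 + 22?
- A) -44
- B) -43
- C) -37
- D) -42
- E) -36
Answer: A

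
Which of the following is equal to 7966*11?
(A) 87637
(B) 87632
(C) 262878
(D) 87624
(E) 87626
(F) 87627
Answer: E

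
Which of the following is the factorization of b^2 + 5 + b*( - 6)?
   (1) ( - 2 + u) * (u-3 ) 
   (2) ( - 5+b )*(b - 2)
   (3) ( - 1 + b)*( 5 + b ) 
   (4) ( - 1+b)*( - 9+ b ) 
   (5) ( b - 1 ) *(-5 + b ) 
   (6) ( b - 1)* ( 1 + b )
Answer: 5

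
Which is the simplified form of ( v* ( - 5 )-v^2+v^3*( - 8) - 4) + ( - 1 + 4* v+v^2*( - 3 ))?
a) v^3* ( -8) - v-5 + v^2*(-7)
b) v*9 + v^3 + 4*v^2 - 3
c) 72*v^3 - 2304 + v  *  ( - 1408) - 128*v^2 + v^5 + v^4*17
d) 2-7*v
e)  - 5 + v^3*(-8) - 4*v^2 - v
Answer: e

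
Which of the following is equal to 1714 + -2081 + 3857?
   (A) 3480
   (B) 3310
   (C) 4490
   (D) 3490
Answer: D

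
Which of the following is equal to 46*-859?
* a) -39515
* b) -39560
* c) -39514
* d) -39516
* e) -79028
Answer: c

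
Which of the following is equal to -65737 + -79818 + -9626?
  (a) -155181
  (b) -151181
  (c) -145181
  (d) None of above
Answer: a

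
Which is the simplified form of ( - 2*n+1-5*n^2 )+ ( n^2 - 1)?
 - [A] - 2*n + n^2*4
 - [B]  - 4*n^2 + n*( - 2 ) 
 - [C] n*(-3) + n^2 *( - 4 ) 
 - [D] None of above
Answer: B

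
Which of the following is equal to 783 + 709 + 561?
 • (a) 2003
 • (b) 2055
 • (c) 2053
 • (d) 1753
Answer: c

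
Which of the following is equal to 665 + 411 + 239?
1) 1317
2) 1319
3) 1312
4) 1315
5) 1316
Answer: 4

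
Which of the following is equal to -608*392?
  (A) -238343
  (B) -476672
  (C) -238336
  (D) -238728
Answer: C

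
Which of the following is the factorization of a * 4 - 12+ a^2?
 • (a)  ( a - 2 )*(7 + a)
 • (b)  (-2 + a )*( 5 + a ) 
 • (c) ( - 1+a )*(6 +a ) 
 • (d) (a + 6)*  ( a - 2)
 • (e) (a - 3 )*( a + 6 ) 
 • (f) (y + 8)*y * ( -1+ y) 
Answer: d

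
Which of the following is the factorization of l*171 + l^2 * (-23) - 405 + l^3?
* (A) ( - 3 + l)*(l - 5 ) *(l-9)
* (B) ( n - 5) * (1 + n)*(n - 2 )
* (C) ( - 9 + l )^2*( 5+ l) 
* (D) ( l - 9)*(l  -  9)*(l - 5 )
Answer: D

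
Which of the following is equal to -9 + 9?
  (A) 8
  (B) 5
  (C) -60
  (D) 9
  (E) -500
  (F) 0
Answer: F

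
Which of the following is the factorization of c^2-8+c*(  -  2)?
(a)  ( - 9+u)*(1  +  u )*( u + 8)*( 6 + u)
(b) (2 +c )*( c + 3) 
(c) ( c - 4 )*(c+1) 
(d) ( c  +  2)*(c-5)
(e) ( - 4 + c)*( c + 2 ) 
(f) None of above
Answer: e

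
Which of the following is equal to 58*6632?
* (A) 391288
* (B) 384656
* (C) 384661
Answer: B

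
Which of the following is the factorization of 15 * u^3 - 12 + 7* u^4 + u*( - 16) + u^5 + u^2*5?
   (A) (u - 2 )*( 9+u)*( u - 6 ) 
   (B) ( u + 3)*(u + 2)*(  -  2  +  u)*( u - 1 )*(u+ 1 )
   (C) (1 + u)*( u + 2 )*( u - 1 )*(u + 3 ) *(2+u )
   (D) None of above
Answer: C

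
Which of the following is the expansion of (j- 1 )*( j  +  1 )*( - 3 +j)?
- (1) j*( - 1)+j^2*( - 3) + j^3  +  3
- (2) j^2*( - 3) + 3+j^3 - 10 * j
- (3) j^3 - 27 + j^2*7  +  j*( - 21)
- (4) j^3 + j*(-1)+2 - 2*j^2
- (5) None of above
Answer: 1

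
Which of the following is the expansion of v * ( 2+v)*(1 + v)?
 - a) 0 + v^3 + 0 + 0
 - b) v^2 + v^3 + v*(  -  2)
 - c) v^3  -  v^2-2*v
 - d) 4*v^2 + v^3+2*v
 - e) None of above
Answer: e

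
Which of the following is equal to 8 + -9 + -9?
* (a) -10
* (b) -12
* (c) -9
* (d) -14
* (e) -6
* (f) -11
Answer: a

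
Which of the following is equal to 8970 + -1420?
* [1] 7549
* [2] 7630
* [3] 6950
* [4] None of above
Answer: 4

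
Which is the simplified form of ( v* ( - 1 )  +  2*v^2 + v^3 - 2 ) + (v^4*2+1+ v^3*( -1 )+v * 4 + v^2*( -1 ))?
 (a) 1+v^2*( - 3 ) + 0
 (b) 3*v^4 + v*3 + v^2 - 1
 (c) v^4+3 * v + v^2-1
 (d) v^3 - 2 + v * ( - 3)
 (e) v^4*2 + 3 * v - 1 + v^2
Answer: e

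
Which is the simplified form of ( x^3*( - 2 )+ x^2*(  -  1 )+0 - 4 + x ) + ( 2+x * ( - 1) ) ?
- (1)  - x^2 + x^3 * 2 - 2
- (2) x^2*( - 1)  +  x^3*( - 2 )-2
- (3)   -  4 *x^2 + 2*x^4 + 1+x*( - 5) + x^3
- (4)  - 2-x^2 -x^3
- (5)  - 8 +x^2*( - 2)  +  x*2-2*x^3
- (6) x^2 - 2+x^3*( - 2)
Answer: 2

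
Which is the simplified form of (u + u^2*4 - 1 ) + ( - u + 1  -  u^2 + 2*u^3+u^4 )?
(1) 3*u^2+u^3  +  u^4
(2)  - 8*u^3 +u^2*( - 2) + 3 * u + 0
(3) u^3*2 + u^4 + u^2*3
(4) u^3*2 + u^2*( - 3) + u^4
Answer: 3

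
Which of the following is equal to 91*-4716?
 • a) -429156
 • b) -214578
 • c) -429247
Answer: a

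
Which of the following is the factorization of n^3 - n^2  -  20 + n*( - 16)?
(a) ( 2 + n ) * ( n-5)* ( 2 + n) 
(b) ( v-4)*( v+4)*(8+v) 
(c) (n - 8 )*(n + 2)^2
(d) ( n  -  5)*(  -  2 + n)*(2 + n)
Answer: a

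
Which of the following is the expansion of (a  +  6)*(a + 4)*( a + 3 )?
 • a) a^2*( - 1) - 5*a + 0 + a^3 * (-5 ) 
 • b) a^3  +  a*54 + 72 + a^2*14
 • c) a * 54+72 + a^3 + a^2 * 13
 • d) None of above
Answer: c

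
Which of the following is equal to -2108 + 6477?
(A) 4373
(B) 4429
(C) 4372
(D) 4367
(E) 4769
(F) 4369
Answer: F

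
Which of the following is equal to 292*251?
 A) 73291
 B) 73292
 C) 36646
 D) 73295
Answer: B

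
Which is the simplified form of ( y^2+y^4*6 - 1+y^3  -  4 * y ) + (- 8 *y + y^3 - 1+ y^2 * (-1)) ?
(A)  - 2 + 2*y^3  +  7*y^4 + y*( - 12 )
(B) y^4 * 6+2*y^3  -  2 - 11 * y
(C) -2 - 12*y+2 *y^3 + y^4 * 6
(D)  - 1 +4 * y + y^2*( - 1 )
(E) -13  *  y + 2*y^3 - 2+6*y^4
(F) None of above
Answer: C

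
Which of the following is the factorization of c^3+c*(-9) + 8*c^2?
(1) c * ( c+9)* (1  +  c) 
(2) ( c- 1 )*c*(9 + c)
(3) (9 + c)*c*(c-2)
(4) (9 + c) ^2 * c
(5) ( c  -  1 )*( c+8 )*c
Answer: 2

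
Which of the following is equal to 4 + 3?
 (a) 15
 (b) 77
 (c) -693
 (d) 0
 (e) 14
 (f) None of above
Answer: f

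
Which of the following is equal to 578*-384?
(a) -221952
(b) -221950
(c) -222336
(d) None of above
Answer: a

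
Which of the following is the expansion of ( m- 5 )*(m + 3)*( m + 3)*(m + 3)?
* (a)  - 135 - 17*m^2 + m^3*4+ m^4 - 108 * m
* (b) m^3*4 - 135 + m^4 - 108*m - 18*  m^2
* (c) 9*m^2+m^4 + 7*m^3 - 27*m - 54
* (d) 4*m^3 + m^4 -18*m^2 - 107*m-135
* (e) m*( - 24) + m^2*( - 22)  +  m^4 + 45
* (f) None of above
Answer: b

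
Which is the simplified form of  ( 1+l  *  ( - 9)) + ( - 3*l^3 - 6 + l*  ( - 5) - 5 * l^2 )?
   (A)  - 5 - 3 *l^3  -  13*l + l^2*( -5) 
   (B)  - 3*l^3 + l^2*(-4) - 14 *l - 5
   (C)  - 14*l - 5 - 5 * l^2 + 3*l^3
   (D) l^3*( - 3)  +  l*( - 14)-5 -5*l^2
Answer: D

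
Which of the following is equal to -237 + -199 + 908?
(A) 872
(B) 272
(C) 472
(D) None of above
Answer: C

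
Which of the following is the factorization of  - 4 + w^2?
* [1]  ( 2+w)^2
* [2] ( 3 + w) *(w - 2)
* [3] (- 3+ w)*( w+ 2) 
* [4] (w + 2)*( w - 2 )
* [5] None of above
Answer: 4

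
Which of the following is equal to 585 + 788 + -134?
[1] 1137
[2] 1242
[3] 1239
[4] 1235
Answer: 3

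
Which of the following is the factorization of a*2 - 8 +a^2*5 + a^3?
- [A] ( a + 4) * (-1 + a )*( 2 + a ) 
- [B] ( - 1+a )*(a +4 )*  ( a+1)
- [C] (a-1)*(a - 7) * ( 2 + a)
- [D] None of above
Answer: A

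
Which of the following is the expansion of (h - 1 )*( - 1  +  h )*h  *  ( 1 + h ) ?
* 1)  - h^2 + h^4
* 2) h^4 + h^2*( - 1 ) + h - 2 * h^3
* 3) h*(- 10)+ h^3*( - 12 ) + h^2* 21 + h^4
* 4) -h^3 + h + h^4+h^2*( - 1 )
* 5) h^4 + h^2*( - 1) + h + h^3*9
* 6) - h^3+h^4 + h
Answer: 4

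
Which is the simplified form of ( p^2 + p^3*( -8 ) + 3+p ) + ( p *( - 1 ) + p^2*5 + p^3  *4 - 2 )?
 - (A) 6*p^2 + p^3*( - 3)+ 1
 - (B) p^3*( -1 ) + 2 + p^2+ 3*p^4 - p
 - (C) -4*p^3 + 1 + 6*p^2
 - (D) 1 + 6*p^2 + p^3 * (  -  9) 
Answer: C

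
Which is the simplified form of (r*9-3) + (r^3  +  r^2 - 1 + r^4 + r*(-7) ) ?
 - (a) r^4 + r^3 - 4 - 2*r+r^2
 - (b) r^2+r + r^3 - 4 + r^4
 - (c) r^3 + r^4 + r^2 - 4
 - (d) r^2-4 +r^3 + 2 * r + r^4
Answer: d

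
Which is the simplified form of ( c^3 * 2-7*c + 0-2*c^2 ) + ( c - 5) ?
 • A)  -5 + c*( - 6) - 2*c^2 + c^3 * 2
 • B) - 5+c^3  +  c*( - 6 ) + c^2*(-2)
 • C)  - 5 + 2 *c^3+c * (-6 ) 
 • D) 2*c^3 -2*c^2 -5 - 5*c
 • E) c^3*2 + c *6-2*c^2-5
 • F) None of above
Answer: A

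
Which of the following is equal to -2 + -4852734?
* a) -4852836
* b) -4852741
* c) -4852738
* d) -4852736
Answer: d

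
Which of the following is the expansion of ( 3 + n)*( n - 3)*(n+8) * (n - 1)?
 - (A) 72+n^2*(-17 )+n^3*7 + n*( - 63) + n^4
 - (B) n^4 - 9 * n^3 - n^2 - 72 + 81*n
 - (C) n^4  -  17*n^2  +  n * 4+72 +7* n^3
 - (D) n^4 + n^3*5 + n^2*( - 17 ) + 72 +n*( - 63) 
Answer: A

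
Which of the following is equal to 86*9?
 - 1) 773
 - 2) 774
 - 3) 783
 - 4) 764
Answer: 2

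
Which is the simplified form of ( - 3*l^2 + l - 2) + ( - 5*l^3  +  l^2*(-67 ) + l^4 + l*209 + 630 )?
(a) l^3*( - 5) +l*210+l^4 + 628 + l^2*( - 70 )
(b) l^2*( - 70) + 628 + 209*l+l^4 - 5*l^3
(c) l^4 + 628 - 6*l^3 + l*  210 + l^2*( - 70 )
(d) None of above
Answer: a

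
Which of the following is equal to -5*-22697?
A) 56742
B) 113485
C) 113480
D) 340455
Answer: B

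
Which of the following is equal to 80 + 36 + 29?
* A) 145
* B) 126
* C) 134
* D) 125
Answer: A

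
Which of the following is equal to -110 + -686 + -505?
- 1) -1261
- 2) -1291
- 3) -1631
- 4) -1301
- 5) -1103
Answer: 4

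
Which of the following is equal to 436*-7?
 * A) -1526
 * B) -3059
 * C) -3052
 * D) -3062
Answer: C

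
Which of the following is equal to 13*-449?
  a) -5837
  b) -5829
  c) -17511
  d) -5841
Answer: a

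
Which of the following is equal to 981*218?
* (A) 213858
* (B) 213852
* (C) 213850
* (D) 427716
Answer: A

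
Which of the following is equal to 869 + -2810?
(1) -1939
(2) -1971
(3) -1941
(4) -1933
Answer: 3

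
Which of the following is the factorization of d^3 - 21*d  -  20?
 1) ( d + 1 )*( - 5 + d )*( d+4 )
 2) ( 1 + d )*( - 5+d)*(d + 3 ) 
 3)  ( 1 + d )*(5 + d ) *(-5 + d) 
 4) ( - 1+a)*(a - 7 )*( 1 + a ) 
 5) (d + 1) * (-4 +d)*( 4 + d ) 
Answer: 1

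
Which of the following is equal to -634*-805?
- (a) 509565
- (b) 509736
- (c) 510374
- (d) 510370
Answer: d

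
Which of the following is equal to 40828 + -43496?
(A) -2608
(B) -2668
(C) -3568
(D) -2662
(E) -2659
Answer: B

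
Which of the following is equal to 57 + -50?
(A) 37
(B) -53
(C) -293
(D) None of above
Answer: D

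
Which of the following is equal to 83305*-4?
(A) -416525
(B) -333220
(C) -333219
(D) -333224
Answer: B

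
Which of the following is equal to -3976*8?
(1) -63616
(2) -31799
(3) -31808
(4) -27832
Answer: 3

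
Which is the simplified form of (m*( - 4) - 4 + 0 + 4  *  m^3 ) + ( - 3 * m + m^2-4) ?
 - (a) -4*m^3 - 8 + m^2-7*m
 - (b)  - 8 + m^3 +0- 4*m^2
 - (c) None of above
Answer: c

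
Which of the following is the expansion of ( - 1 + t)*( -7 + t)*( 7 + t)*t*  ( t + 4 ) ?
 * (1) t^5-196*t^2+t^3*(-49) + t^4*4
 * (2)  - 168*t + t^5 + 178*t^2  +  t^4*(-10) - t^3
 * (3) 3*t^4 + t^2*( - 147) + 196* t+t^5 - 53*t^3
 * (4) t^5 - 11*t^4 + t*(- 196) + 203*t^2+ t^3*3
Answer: 3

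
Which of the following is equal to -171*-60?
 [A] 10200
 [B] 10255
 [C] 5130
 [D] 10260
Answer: D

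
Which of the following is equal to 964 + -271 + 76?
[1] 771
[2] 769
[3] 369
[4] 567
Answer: 2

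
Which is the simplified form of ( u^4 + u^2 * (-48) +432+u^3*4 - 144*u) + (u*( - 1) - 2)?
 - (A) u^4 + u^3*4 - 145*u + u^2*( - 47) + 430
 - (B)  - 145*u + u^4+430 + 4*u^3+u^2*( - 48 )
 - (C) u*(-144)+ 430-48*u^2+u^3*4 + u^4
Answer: B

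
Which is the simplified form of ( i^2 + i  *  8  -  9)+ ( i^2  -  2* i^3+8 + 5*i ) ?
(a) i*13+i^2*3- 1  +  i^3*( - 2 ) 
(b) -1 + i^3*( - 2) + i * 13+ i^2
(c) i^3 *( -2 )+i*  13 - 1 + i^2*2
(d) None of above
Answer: c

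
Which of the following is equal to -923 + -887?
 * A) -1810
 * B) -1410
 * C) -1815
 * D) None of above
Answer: A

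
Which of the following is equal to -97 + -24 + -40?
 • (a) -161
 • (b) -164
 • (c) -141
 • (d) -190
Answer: a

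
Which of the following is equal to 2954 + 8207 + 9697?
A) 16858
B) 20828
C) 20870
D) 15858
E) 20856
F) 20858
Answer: F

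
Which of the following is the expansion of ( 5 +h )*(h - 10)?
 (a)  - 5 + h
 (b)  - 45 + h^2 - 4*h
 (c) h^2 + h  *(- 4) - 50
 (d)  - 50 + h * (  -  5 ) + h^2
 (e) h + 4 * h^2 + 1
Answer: d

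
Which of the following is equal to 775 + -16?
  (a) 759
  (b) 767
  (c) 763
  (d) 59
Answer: a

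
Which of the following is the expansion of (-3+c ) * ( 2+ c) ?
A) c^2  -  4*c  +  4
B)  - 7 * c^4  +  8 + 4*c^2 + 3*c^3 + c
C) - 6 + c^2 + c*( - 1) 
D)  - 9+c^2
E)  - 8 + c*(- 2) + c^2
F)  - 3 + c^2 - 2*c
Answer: C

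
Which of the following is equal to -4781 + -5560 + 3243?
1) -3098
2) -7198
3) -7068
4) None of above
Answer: 4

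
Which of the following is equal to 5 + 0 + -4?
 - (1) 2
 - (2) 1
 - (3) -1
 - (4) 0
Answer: 2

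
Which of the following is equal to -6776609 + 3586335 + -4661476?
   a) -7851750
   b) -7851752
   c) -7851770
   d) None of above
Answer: a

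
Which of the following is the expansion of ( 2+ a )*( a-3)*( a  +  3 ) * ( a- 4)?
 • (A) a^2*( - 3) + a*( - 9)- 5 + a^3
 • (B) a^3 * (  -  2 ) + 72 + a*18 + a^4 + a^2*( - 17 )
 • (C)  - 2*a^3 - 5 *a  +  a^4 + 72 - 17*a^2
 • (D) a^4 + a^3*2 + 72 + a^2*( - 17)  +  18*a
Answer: B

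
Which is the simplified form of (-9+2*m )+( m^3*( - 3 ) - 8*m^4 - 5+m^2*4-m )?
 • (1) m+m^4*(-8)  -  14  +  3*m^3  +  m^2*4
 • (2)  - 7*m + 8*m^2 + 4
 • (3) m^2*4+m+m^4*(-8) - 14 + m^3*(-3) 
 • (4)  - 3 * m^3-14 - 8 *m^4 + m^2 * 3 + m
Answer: 3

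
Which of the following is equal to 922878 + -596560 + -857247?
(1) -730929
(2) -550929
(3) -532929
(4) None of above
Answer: 4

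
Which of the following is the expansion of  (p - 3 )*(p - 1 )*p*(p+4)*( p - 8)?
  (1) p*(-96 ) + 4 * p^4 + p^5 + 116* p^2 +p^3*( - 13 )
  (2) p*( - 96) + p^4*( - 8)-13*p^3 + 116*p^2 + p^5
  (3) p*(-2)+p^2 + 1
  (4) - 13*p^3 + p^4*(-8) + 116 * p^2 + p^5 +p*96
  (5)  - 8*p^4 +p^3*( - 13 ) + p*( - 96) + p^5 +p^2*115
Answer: 2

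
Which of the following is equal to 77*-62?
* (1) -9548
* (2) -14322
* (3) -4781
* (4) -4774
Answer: 4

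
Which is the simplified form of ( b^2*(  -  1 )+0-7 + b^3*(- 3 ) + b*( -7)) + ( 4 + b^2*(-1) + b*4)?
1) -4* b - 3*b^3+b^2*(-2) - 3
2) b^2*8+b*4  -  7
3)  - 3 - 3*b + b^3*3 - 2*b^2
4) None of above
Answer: 4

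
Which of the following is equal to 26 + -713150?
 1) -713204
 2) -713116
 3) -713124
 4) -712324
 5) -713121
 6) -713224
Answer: 3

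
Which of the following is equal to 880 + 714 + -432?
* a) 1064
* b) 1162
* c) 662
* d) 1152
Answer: b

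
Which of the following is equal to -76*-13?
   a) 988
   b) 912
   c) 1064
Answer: a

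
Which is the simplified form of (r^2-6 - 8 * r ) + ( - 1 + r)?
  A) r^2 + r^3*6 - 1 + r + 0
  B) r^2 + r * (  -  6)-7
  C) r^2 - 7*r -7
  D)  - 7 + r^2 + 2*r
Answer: C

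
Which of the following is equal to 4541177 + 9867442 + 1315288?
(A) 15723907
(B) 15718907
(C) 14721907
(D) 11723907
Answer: A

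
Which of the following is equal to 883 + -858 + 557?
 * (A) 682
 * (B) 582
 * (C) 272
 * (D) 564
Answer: B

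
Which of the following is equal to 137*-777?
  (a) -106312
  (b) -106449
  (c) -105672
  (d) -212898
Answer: b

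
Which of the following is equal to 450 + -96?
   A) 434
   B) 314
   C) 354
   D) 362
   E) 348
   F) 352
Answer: C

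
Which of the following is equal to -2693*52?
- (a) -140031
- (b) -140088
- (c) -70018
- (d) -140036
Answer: d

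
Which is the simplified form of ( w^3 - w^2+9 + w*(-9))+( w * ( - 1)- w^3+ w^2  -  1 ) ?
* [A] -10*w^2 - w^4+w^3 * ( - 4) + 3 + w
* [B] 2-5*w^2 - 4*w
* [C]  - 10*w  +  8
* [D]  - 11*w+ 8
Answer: C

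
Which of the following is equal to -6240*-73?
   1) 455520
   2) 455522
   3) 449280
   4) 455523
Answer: 1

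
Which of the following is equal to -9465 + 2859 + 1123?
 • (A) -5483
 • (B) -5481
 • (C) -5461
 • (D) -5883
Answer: A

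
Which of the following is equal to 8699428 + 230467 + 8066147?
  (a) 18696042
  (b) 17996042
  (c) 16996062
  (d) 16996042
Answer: d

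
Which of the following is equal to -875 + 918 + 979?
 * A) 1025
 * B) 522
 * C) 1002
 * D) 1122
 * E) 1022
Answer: E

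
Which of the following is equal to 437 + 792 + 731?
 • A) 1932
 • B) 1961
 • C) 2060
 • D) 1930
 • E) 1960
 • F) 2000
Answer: E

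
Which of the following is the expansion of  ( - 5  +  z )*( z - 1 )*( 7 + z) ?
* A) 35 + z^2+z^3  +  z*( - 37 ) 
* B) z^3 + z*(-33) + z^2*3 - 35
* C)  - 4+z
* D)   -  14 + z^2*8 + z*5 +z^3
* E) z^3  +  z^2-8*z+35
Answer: A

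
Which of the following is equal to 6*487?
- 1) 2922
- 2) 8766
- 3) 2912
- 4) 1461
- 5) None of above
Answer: 1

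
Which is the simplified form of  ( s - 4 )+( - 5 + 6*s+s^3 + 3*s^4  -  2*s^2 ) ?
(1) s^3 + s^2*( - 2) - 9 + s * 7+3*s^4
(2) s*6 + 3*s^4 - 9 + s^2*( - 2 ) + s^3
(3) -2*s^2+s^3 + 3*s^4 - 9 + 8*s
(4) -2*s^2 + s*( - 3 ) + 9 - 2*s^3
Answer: 1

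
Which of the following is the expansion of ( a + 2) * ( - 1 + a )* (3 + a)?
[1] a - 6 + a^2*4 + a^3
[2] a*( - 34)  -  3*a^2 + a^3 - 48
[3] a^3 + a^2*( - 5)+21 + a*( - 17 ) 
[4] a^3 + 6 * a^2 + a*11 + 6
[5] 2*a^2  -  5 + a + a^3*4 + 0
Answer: 1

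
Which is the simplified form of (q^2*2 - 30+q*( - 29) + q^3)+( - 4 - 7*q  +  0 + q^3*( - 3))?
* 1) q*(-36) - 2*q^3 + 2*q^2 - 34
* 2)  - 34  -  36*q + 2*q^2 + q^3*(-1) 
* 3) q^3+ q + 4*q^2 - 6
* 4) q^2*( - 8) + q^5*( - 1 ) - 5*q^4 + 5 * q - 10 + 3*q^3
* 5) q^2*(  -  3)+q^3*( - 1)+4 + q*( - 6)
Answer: 1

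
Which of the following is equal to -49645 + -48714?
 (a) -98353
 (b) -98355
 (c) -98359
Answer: c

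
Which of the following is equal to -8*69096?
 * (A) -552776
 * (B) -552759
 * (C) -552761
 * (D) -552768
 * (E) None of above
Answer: D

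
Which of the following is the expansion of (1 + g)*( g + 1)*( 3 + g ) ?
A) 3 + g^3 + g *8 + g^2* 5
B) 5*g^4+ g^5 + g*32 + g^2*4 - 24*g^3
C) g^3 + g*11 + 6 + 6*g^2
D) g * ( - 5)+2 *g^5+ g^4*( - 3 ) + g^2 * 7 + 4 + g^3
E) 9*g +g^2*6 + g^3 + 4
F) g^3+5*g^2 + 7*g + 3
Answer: F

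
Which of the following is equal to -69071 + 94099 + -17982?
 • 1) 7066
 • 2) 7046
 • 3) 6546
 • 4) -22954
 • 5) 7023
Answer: 2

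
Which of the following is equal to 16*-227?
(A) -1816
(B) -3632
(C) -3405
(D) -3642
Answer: B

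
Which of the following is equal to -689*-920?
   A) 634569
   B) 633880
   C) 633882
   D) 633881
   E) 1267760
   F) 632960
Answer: B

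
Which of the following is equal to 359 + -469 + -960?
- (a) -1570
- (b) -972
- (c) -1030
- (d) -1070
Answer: d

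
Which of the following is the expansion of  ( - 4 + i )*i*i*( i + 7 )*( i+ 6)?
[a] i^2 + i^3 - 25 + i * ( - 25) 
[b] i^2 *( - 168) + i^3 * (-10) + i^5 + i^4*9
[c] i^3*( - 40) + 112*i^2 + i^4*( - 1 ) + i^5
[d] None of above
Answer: b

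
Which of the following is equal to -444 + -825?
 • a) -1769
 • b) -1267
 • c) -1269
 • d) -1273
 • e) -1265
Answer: c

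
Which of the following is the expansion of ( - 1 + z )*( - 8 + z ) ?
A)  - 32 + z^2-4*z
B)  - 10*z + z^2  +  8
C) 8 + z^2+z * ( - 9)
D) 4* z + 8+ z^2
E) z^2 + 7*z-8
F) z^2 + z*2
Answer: C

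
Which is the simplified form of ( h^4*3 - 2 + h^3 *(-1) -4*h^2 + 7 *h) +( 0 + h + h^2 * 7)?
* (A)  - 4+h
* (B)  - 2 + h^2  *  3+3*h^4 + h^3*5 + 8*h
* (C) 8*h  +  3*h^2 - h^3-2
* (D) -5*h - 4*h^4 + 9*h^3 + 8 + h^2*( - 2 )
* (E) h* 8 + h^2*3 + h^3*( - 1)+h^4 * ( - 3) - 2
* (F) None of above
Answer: F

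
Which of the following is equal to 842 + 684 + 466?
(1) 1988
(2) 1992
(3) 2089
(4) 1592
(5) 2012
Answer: 2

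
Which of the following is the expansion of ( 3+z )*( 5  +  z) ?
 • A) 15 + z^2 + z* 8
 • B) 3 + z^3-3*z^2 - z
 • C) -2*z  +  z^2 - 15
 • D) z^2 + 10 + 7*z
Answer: A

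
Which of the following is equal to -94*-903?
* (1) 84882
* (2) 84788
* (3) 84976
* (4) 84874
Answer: 1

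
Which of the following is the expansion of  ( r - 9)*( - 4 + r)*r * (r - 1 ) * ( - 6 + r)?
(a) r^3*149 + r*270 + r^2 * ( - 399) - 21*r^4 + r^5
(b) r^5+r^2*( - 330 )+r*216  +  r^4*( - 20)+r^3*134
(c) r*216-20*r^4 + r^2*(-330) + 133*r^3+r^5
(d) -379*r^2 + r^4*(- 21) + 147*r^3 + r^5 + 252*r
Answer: c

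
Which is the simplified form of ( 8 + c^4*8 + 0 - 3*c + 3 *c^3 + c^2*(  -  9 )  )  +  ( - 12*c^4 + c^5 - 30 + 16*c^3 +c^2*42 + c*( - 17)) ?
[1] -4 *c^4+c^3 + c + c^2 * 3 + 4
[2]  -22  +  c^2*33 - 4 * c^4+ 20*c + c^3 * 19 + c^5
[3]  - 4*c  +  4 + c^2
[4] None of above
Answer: 4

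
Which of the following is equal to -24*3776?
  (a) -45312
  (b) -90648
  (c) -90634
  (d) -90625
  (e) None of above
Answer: e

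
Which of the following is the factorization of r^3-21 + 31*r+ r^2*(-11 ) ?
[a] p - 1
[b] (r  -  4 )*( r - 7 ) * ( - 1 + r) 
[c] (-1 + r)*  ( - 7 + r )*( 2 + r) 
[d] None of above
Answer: d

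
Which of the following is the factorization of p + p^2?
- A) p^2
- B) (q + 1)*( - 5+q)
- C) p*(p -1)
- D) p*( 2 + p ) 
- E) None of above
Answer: E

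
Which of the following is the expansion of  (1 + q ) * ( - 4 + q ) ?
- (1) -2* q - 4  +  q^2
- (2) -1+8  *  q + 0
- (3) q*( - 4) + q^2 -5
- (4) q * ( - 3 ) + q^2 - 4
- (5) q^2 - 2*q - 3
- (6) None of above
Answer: 4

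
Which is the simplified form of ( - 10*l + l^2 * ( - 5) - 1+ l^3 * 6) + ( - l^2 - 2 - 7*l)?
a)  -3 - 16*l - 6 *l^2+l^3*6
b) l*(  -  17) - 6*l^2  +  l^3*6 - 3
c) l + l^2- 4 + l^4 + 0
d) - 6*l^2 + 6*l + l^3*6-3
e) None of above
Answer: b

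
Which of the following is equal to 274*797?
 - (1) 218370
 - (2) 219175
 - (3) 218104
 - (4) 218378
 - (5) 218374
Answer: 4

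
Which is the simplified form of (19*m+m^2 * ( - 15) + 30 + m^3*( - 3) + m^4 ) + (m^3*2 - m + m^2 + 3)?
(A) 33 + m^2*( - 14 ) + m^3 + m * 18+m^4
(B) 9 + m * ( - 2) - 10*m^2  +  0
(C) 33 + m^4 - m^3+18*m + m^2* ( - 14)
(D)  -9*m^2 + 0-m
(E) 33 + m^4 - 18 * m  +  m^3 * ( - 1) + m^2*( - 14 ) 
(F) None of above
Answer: C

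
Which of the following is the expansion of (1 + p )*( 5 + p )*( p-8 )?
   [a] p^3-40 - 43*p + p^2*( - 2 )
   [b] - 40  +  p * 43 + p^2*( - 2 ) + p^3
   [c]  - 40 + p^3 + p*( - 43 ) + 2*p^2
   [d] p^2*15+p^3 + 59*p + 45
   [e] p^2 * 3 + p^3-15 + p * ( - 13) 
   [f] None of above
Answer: a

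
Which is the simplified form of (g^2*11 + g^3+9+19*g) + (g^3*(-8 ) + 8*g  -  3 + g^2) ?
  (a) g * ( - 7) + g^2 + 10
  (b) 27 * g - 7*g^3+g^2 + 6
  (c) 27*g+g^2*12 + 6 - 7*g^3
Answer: c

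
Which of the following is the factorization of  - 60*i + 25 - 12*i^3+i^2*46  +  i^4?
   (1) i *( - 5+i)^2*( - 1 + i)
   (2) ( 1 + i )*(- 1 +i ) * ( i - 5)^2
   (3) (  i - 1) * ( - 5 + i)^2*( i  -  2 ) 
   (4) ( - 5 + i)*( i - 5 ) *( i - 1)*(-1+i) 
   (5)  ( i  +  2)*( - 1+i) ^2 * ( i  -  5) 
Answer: 4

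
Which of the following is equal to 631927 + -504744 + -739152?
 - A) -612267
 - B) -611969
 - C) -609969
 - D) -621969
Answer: B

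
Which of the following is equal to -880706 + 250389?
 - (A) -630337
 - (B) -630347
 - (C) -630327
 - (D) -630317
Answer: D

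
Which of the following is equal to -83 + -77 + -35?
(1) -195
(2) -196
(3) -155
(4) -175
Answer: 1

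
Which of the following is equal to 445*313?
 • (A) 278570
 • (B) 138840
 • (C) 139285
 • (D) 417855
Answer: C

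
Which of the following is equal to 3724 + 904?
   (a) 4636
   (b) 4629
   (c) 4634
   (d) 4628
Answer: d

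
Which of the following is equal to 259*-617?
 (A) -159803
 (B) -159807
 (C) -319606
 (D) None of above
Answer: A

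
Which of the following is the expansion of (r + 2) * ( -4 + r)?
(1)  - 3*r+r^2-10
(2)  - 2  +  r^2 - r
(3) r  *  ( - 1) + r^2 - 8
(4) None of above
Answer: 4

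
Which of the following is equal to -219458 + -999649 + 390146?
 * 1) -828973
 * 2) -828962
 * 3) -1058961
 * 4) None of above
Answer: 4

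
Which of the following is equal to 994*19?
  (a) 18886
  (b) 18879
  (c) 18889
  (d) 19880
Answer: a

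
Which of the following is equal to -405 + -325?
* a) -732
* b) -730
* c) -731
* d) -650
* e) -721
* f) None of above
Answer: b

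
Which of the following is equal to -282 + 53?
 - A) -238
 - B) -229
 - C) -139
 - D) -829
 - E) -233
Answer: B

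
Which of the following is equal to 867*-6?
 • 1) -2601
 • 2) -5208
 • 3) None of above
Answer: 3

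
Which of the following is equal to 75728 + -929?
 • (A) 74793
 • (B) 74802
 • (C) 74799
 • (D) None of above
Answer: C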